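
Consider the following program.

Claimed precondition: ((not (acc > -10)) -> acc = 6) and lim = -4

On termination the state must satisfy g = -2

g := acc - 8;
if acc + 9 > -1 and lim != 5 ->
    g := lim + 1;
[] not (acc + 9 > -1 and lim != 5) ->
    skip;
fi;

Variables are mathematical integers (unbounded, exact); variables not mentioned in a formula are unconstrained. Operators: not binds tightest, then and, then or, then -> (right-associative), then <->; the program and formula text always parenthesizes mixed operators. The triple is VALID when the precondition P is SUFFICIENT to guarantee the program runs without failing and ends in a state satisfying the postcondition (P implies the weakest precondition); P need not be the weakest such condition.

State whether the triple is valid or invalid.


Working backward. After the program, g = -2 must hold.
Then branch requires lim = -3; else branch requires g = -2.
Before the if: ((acc > -10 and lim != 5) -> lim = -3) and ((not (acc > -10 and lim != 5)) -> g = -2)
Before g := acc - 8: ((acc > -10 and lim != 5) -> lim = -3) and ((not (acc > -10 and lim != 5)) -> acc = 6)
The weakest precondition is ((acc > -10 and lim != 5) -> lim = -3) and ((not (acc > -10 and lim != 5)) -> acc = 6).
Check whether ((not (acc > -10)) -> acc = 6) and lim = -4 implies it.
Countermodel: at the initial state acc = 7, lim = -4, the precondition holds but the weakest precondition fails.
Answer: invalid


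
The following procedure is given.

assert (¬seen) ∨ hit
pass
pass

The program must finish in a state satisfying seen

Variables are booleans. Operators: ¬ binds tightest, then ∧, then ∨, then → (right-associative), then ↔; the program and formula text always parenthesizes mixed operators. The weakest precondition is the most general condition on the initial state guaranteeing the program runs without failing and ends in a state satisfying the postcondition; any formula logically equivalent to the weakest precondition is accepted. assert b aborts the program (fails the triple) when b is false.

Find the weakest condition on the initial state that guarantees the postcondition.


Working backward. After the program, seen must hold.
Before skip: seen
Before skip: seen
Before assert (¬seen) ∨ hit: ((¬seen) ∨ hit) ∧ seen
Answer: WP = ((¬seen) ∨ hit) ∧ seen


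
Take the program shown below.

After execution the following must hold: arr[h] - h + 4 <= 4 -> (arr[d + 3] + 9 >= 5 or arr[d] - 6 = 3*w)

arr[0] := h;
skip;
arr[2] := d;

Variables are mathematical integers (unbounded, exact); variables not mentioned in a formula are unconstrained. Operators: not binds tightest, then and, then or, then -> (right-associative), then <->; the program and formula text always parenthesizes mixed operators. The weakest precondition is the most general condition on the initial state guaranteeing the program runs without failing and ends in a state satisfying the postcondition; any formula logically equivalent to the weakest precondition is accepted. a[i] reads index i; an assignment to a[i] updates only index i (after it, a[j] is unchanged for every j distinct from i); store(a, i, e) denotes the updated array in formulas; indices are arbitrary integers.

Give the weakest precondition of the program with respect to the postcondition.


Working backward. After the program, the postcondition arr[h] - h + 4 <= 4 -> (arr[d + 3] + 9 >= 5 or arr[d] - 6 = 3*w) must hold; in canonical form it is arr[h] <= h -> (arr[d + 3] >= -4 or arr[d] = 3*w + 6).
Before arr[2] := d: store(arr, 2, d)[h] <= h -> (store(arr, 2, d)[d + 3] >= -4 or store(arr, 2, d)[d] = 3*w + 6)
Before skip: store(arr, 2, d)[h] <= h -> (store(arr, 2, d)[d + 3] >= -4 or store(arr, 2, d)[d] = 3*w + 6)
Before arr[0] := h: store(store(arr, 0, h), 2, d)[h] <= h -> (store(store(arr, 0, h), 2, d)[d + 3] >= -4 or store(store(arr, 0, h), 2, d)[d] = 3*w + 6)
Answer: WP = store(store(arr, 0, h), 2, d)[h] <= h -> (store(store(arr, 0, h), 2, d)[d + 3] >= -4 or store(store(arr, 0, h), 2, d)[d] = 3*w + 6)


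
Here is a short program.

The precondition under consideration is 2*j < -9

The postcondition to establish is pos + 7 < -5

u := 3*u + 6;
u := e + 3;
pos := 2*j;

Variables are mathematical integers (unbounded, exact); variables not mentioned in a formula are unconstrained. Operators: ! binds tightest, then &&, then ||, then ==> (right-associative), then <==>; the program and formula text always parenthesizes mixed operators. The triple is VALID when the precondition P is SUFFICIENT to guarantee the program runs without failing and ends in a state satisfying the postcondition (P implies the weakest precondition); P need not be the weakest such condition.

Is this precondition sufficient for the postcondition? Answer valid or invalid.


Working backward. After the program, the postcondition pos + 7 < -5 must hold; in canonical form it is pos < -12.
Before pos := 2*j: 2*j < -12
Before u := e + 3: 2*j < -12
Before u := 3*u + 6: 2*j < -12
The weakest precondition is 2*j < -12.
Check whether 2*j < -9 implies it.
Countermodel: at the initial state j = -6, the precondition holds but the weakest precondition fails.
Answer: invalid


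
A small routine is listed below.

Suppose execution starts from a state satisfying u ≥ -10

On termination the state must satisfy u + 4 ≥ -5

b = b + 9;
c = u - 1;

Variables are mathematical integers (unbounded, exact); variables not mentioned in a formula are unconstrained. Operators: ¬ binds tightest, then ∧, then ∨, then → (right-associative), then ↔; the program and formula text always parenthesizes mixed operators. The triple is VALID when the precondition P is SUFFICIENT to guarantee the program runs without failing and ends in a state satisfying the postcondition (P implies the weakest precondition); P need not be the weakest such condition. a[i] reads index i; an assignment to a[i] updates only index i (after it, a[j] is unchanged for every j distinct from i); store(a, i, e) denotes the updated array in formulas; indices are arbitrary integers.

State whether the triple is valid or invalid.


Working backward. After the program, the postcondition u + 4 ≥ -5 must hold; in canonical form it is u ≥ -9.
Before c := u - 1: u ≥ -9
Before b := b + 9: u ≥ -9
The weakest precondition is u ≥ -9.
Check whether u ≥ -10 implies it.
Countermodel: at the initial state u = -10, the precondition holds but the weakest precondition fails.
Answer: invalid


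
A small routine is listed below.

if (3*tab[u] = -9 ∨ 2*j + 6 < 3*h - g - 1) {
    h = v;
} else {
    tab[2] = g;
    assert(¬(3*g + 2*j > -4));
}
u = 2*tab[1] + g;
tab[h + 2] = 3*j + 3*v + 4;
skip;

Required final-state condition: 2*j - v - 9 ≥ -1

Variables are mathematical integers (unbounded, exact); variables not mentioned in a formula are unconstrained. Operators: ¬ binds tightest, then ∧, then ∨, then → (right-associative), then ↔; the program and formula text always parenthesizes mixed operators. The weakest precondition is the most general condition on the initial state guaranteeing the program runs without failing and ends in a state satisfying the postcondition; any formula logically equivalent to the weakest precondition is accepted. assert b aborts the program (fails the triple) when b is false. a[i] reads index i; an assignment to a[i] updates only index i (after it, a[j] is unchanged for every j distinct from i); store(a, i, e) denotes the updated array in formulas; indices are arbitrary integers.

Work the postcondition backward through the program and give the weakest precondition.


Working backward. After the program, the postcondition 2*j - v - 9 ≥ -1 must hold; in canonical form it is 2*j ≥ v + 8.
Before skip: 2*j ≥ v + 8
Before tab[h + 2] := 3*j + 3*v + 4: 2*j ≥ v + 8
Before u := 2*tab[1] + g: 2*j ≥ v + 8
Then branch requires 2*j ≥ v + 8; else branch requires (¬(3*g + 2*j > -4)) ∧ 2*j ≥ v + 8.
Before the if: ((3*tab[u] = -9 ∨ g + 2*j < 3*h - 7) → 2*j ≥ v + 8) ∧ ((¬(3*tab[u] = -9 ∨ g + 2*j < 3*h - 7)) → ((¬(3*g + 2*j > -4)) ∧ 2*j ≥ v + 8))
Answer: WP = ((3*tab[u] = -9 ∨ g + 2*j < 3*h - 7) → 2*j ≥ v + 8) ∧ ((¬(3*tab[u] = -9 ∨ g + 2*j < 3*h - 7)) → ((¬(3*g + 2*j > -4)) ∧ 2*j ≥ v + 8))


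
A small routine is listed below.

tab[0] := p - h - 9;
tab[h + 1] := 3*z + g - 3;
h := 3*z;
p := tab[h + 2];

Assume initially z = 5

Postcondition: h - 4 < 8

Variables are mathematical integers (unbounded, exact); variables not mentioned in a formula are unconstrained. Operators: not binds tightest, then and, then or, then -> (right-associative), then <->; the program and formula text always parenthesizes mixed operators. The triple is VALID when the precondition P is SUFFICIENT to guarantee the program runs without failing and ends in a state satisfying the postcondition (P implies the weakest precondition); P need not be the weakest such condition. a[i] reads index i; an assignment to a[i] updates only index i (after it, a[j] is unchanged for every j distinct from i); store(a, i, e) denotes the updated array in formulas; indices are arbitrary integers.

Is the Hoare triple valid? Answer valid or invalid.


Working backward. After the program, the postcondition h - 4 < 8 must hold; in canonical form it is h < 12.
Before p := tab[h + 2]: h < 12
Before h := 3*z: 3*z < 12
Before tab[h + 1] := 3*z + g - 3: 3*z < 12
Before tab[0] := p - h - 9: 3*z < 12
The weakest precondition is 3*z < 12.
Check whether z = 5 implies it.
Countermodel: at the initial state z = 5, the precondition holds but the weakest precondition fails.
Answer: invalid


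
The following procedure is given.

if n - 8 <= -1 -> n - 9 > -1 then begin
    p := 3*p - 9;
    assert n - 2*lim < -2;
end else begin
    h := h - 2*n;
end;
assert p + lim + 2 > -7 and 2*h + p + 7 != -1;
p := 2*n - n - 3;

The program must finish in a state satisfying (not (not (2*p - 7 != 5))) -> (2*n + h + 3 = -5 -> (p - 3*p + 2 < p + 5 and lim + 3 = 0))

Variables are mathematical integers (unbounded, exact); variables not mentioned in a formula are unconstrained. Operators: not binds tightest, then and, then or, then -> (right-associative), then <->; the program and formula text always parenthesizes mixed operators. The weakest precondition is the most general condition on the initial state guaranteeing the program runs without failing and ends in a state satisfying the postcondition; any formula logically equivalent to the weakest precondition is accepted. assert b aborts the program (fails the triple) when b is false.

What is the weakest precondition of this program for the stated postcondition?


Working backward. After the program, the postcondition (not (not (2*p - 7 != 5))) -> (2*n + h + 3 = -5 -> (p - 3*p + 2 < p + 5 and lim + 3 = 0)) must hold; in canonical form it is 2*p != 12 -> (h + 2*n = -8 -> (3*p > -3 and lim = -3)).
Before p := 2*n - n - 3: 2*n != 18 -> (h + 2*n = -8 -> (3*n > 6 and lim = -3))
Before assert p + lim + 2 > -7 and 2*h + p + 7 != -1: lim + p > -9 and 2*h + p != -8 and (2*n != 18 -> (h + 2*n = -8 -> (3*n > 6 and lim = -3)))
Then branch requires n < 2*lim - 2 and lim + 3*p > 0 and 2*h + 3*p != 1 and (2*n != 18 -> (h + 2*n = -8 -> (3*n > 6 and lim = -3))); else branch requires lim + p > -9 and 2*h + p != 4*n - 8 and (2*n != 18 -> (h = -8 -> (3*n > 6 and lim = -3))).
Before the if: ((n <= 7 -> n > 8) -> (n < 2*lim - 2 and lim + 3*p > 0 and 2*h + 3*p != 1 and (2*n != 18 -> (h + 2*n = -8 -> (3*n > 6 and lim = -3))))) and ((not (n <= 7 -> n > 8)) -> (lim + p > -9 and 2*h + p != 4*n - 8 and (2*n != 18 -> (h = -8 -> (3*n > 6 and lim = -3)))))
Answer: WP = ((n <= 7 -> n > 8) -> (n < 2*lim - 2 and lim + 3*p > 0 and 2*h + 3*p != 1 and (2*n != 18 -> (h + 2*n = -8 -> (3*n > 6 and lim = -3))))) and ((not (n <= 7 -> n > 8)) -> (lim + p > -9 and 2*h + p != 4*n - 8 and (2*n != 18 -> (h = -8 -> (3*n > 6 and lim = -3)))))


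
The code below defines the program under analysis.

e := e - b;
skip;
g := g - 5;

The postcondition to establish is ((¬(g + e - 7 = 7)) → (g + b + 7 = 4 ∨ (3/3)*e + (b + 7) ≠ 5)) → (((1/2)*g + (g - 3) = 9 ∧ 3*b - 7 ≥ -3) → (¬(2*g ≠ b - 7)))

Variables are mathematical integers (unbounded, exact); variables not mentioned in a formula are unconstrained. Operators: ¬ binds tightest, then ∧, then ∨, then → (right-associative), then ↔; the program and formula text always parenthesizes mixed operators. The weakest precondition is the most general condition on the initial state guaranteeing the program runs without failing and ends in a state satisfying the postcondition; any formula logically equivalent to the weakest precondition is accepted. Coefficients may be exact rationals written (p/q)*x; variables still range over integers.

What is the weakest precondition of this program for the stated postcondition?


Working backward. After the program, the postcondition ((¬(g + e - 7 = 7)) → (g + b + 7 = 4 ∨ (3/3)*e + (b + 7) ≠ 5)) → (((1/2)*g + (g - 3) = 9 ∧ 3*b - 7 ≥ -3) → (¬(2*g ≠ b - 7))) must hold; in canonical form it is ((¬(e + g = 14)) → (b + g = -3 ∨ b + e ≠ -2)) → (((3/2)*g = 12 ∧ 3*b ≥ 4) → (¬(2*g ≠ b - 7))).
Before g := g - 5: ((¬(e + g = 19)) → (b + g = 2 ∨ b + e ≠ -2)) → (((3/2)*g = 39/2 ∧ 3*b ≥ 4) → (¬(2*g ≠ b + 3)))
Before skip: ((¬(e + g = 19)) → (b + g = 2 ∨ b + e ≠ -2)) → (((3/2)*g = 39/2 ∧ 3*b ≥ 4) → (¬(2*g ≠ b + 3)))
Before e := e - b: ((¬(e + g = b + 19)) → (b + g = 2 ∨ e ≠ -2)) → (((3/2)*g = 39/2 ∧ 3*b ≥ 4) → (¬(2*g ≠ b + 3)))
Answer: WP = ((¬(e + g = b + 19)) → (b + g = 2 ∨ e ≠ -2)) → (((3/2)*g = 39/2 ∧ 3*b ≥ 4) → (¬(2*g ≠ b + 3)))


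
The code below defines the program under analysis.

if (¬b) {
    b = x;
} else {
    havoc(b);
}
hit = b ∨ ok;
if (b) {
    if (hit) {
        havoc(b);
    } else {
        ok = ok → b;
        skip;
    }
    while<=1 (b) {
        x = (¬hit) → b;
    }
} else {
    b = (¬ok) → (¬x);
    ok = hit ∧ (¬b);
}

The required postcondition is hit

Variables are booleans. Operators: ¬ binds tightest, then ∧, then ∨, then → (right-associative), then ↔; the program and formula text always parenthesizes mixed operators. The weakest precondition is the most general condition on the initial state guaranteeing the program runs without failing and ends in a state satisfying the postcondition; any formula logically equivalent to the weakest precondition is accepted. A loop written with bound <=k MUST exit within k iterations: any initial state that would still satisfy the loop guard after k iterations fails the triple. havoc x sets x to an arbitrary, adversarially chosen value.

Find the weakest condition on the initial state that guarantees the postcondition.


Working backward. After the program, hit must hold.
Then branch requires (¬hit) ∧ ((¬hit) → ((b → ((¬b) ∧ hit)) ∧ ((¬b) → hit))); else branch requires hit.
Before the if: (b → ((¬hit) ∧ ((¬hit) → ((b → ((¬b) ∧ hit)) ∧ ((¬b) → hit))))) ∧ ((¬b) → hit)
Before hit := b ∨ ok: (b → ((¬(b ∨ ok)) ∧ ((¬(b ∨ ok)) → ((b → ((¬b) ∧ (b ∨ ok))) ∧ ((¬b) → (b ∨ ok)))))) ∧ ((¬b) → (b ∨ ok))
Then branch requires (x → ((¬(x ∨ ok)) ∧ ((¬(x ∨ ok)) → ((x → ((¬x) ∧ (x ∨ ok))) ∧ ((¬x) → (x ∨ ok)))))) ∧ ((¬x) → (x ∨ ok)); else branch requires false.
Before the if: ((¬b) → ((x → ((¬(x ∨ ok)) ∧ ((¬(x ∨ ok)) → ((x → ((¬x) ∧ (x ∨ ok))) ∧ ((¬x) → (x ∨ ok)))))) ∧ ((¬x) → (x ∨ ok)))) ∧ (¬b)
Answer: WP = ((¬b) → ((x → ((¬(x ∨ ok)) ∧ ((¬(x ∨ ok)) → ((x → ((¬x) ∧ (x ∨ ok))) ∧ ((¬x) → (x ∨ ok)))))) ∧ ((¬x) → (x ∨ ok)))) ∧ (¬b)


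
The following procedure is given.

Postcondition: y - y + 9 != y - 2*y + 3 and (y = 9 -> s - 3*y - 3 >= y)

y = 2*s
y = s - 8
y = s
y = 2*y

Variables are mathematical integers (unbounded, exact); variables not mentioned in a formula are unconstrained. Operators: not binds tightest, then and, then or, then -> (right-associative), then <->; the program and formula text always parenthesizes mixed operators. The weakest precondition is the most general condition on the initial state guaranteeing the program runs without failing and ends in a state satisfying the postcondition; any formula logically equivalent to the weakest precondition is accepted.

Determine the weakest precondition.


Working backward. After the program, the postcondition y - y + 9 != y - 2*y + 3 and (y = 9 -> s - 3*y - 3 >= y) must hold; in canonical form it is y != -6 and (y = 9 -> s >= 4*y + 3).
Before y := 2*y: 2*y != -6 and (2*y = 9 -> s >= 8*y + 3)
Before y := s: 2*s != -6 and (2*s = 9 -> 7*s <= -3)
Before y := s - 8: 2*s != -6 and (2*s = 9 -> 7*s <= -3)
Before y := 2*s: 2*s != -6 and (2*s = 9 -> 7*s <= -3)
Answer: WP = 2*s != -6 and (2*s = 9 -> 7*s <= -3)


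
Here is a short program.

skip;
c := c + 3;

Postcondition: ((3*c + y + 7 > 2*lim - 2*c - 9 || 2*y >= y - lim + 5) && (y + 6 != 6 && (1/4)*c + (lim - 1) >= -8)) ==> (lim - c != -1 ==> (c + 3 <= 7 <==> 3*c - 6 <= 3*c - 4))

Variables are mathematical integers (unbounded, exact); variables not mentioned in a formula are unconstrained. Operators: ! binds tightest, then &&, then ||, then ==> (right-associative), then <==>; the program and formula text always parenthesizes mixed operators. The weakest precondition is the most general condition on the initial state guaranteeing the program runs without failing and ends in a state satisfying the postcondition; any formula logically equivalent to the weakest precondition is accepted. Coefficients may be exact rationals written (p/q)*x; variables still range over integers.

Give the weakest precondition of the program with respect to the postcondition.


Working backward. After the program, the postcondition ((3*c + y + 7 > 2*lim - 2*c - 9 || 2*y >= y - lim + 5) && (y + 6 != 6 && (1/4)*c + (lim - 1) >= -8)) ==> (lim - c != -1 ==> (c + 3 <= 7 <==> 3*c - 6 <= 3*c - 4)) must hold; in canonical form it is ((5*c + y > 2*lim - 16 || lim + y >= 5) && y != 0 && (1/4)*c + lim >= -7) ==> (lim != c - 1 ==> c <= 4).
Before c := c + 3: ((5*c + y > 2*lim - 31 || lim + y >= 5) && y != 0 && (1/4)*c + lim >= -31/4) ==> (lim != c + 2 ==> c <= 1)
Before skip: ((5*c + y > 2*lim - 31 || lim + y >= 5) && y != 0 && (1/4)*c + lim >= -31/4) ==> (lim != c + 2 ==> c <= 1)
Answer: WP = ((5*c + y > 2*lim - 31 || lim + y >= 5) && y != 0 && (1/4)*c + lim >= -31/4) ==> (lim != c + 2 ==> c <= 1)


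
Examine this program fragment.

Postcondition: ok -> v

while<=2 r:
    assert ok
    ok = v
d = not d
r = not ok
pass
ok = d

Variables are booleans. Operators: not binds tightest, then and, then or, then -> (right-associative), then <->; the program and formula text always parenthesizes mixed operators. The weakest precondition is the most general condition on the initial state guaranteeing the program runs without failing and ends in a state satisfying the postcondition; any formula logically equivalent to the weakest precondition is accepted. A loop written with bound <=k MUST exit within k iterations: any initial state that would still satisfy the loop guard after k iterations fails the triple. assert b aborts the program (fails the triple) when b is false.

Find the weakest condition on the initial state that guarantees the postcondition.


Working backward. After the program, ok -> v must hold.
Before ok := d: d -> v
Before skip: d -> v
Before r := not ok: d -> v
Before d := not d: (not d) -> v
Before the loop (bound <=2), unroll the exhaustion recursion (WP_0 = exit-now case; WP_j = one more guarded iteration, up to j = 2):
  WP_0: (not r) and ((not d) -> v)
  WP_1: (r -> (ok and (not r) and ((not d) -> v))) and ((not r) -> ((not d) -> v))
  WP_2: (r -> (ok and (r -> (v and (not r) and ((not d) -> v))) and ((not r) -> ((not d) -> v)))) and ((not r) -> ((not d) -> v))
So before the loop: (r -> (ok and (r -> (v and (not r) and ((not d) -> v))) and ((not r) -> ((not d) -> v)))) and ((not r) -> ((not d) -> v))
Answer: WP = (r -> (ok and (r -> (v and (not r) and ((not d) -> v))) and ((not r) -> ((not d) -> v)))) and ((not r) -> ((not d) -> v))


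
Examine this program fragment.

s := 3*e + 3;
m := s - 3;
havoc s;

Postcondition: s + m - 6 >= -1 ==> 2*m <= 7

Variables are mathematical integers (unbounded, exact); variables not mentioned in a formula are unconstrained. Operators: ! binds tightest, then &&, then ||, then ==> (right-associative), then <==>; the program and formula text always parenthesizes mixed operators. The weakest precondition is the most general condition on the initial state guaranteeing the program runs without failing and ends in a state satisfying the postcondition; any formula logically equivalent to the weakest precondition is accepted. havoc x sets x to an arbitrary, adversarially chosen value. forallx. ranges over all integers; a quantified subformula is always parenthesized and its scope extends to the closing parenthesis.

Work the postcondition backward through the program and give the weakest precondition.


Working backward. After the program, the postcondition s + m - 6 >= -1 ==> 2*m <= 7 must hold; in canonical form it is m + s >= 5 ==> 2*m <= 7.
Before havoc s: forall s_1. (m + s_1 >= 5 ==> 2*m <= 7)
Before m := s - 3: forall s_1. (s + s_1 >= 8 ==> 2*s <= 13)
Before s := 3*e + 3: forall s_1. (3*e + s_1 >= 5 ==> 6*e <= 7)
Answer: WP = forall s_1. (3*e + s_1 >= 5 ==> 6*e <= 7)


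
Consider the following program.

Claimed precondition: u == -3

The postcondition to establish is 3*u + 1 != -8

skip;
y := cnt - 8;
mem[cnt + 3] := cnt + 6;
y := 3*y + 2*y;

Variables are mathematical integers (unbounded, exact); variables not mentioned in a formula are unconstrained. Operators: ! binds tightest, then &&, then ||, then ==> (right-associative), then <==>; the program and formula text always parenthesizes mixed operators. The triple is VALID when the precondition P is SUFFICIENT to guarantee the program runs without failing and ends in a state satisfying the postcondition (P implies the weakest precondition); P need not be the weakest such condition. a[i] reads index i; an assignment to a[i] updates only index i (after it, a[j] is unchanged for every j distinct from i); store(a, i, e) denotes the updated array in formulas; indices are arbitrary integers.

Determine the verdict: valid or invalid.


Working backward. After the program, the postcondition 3*u + 1 != -8 must hold; in canonical form it is 3*u != -9.
Before y := 3*y + 2*y: 3*u != -9
Before mem[cnt + 3] := cnt + 6: 3*u != -9
Before y := cnt - 8: 3*u != -9
Before skip: 3*u != -9
The weakest precondition is 3*u != -9.
Check whether u == -3 implies it.
Countermodel: at the initial state u = -3, the precondition holds but the weakest precondition fails.
Answer: invalid


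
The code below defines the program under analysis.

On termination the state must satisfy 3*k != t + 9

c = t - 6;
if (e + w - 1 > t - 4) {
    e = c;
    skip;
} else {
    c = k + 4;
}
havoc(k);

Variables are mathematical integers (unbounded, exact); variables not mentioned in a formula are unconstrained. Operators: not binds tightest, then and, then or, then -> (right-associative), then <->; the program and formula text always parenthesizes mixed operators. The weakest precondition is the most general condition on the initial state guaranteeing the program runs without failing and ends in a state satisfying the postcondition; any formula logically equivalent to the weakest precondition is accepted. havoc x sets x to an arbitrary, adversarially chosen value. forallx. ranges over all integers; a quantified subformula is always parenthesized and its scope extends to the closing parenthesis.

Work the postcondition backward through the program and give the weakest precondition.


Working backward. After the program, 3*k != t + 9 must hold.
Before havoc k: forall k_1. 3*k_1 != t + 9
Then branch requires forall k_1. 3*k_1 != t + 9; else branch requires forall k_1. 3*k_1 != t + 9.
Before the if: (e + w > t - 3 -> (forall k_1. 3*k_1 != t + 9)) and ((not (e + w > t - 3)) -> (forall k_1. 3*k_1 != t + 9))
Before c := t - 6: (e + w > t - 3 -> (forall k_1. 3*k_1 != t + 9)) and ((not (e + w > t - 3)) -> (forall k_1. 3*k_1 != t + 9))
Answer: WP = (e + w > t - 3 -> (forall k_1. 3*k_1 != t + 9)) and ((not (e + w > t - 3)) -> (forall k_1. 3*k_1 != t + 9))


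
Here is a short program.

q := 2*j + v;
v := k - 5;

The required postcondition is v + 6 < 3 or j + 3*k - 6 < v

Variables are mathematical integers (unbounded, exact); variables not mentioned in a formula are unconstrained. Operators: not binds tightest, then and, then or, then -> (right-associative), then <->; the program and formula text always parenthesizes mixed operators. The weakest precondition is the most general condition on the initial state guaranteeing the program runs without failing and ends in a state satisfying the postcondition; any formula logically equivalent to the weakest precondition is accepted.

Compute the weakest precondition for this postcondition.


Working backward. After the program, the postcondition v + 6 < 3 or j + 3*k - 6 < v must hold; in canonical form it is v < -3 or j + 3*k < v + 6.
Before v := k - 5: k < 2 or j + 2*k < 1
Before q := 2*j + v: k < 2 or j + 2*k < 1
Answer: WP = k < 2 or j + 2*k < 1


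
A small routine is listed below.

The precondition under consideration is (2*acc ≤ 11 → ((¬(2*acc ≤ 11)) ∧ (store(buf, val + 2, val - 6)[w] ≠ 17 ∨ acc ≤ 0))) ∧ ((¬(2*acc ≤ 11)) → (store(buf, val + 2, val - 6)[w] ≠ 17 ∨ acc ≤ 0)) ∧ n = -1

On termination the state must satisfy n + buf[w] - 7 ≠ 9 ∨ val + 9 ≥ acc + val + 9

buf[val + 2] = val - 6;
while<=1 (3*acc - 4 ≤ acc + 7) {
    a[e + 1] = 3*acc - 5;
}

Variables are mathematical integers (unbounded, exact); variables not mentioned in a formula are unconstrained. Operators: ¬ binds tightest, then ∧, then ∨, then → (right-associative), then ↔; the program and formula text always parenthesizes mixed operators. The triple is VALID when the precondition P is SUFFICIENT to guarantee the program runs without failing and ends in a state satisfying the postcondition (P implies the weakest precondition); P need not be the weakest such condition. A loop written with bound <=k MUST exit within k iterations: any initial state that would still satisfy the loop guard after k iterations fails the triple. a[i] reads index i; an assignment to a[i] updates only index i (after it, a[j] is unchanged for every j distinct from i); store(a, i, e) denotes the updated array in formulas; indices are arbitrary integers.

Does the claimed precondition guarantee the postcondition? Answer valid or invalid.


Working backward. After the program, the postcondition n + buf[w] - 7 ≠ 9 ∨ val + 9 ≥ acc + val + 9 must hold; in canonical form it is buf[w] + n ≠ 16 ∨ acc ≤ 0.
Before the loop (bound <=1), unroll the exhaustion recursion (WP_0 = exit-now case; WP_j = one more guarded iteration, up to j = 1):
  WP_0: (¬(2*acc ≤ 11)) ∧ (buf[w] + n ≠ 16 ∨ acc ≤ 0)
  WP_1: (2*acc ≤ 11 → ((¬(2*acc ≤ 11)) ∧ (buf[w] + n ≠ 16 ∨ acc ≤ 0))) ∧ ((¬(2*acc ≤ 11)) → (buf[w] + n ≠ 16 ∨ acc ≤ 0))
So before the loop: (2*acc ≤ 11 → ((¬(2*acc ≤ 11)) ∧ (buf[w] + n ≠ 16 ∨ acc ≤ 0))) ∧ ((¬(2*acc ≤ 11)) → (buf[w] + n ≠ 16 ∨ acc ≤ 0))
Before buf[val + 2] := val - 6: (2*acc ≤ 11 → ((¬(2*acc ≤ 11)) ∧ (store(buf, val + 2, val - 6)[w] + n ≠ 16 ∨ acc ≤ 0))) ∧ ((¬(2*acc ≤ 11)) → (store(buf, val + 2, val - 6)[w] + n ≠ 16 ∨ acc ≤ 0))
The weakest precondition is (2*acc ≤ 11 → ((¬(2*acc ≤ 11)) ∧ (store(buf, val + 2, val - 6)[w] + n ≠ 16 ∨ acc ≤ 0))) ∧ ((¬(2*acc ≤ 11)) → (store(buf, val + 2, val - 6)[w] + n ≠ 16 ∨ acc ≤ 0)).
Check whether (2*acc ≤ 11 → ((¬(2*acc ≤ 11)) ∧ (store(buf, val + 2, val - 6)[w] ≠ 17 ∨ acc ≤ 0))) ∧ ((¬(2*acc ≤ 11)) → (store(buf, val + 2, val - 6)[w] ≠ 17 ∨ acc ≤ 0)) ∧ n = -1 implies it.
Every state satisfying the precondition satisfies the weakest precondition: the implication holds.
Answer: valid


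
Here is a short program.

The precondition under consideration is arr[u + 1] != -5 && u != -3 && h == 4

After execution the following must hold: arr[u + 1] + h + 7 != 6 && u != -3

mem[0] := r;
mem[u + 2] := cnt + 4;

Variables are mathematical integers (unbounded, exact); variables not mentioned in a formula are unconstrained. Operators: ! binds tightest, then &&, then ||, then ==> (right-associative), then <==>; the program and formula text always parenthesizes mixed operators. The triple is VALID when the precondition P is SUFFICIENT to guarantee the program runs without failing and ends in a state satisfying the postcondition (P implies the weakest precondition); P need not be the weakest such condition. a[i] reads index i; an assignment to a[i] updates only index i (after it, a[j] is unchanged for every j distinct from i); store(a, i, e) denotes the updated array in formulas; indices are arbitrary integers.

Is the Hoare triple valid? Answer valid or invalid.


Working backward. After the program, the postcondition arr[u + 1] + h + 7 != 6 && u != -3 must hold; in canonical form it is arr[u + 1] + h != -1 && u != -3.
Before mem[u + 2] := cnt + 4: arr[u + 1] + h != -1 && u != -3
Before mem[0] := r: arr[u + 1] + h != -1 && u != -3
The weakest precondition is arr[u + 1] + h != -1 && u != -3.
Check whether arr[u + 1] != -5 && u != -3 && h == 4 implies it.
Every state satisfying the precondition satisfies the weakest precondition: the implication holds.
Answer: valid


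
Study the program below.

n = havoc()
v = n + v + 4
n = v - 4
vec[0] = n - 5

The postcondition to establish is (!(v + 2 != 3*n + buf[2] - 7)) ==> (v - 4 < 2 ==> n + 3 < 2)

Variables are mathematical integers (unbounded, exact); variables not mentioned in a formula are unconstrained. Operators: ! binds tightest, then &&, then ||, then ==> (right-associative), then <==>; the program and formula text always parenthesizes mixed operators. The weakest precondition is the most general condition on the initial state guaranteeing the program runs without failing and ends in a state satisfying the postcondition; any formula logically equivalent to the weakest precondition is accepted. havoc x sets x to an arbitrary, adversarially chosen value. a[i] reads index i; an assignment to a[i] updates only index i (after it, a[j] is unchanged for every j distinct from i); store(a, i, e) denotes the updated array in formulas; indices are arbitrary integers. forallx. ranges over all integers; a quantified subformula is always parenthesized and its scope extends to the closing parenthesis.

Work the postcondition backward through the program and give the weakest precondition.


Working backward. After the program, the postcondition (!(v + 2 != 3*n + buf[2] - 7)) ==> (v - 4 < 2 ==> n + 3 < 2) must hold; in canonical form it is (!(v != buf[2] + 3*n - 9)) ==> (v < 6 ==> n < -1).
Before vec[0] := n - 5: (!(v != buf[2] + 3*n - 9)) ==> (v < 6 ==> n < -1)
Before n := v - 4: (!(buf[2] + 2*v != 21)) ==> (v < 6 ==> v < 3)
Before v := n + v + 4: (!(buf[2] + 2*n + 2*v != 13)) ==> (n + v < 2 ==> n + v < -1)
Before havoc n: forall n_1. ((!(buf[2] + 2*n_1 + 2*v != 13)) ==> (n_1 + v < 2 ==> n_1 + v < -1))
Answer: WP = forall n_1. ((!(buf[2] + 2*n_1 + 2*v != 13)) ==> (n_1 + v < 2 ==> n_1 + v < -1))


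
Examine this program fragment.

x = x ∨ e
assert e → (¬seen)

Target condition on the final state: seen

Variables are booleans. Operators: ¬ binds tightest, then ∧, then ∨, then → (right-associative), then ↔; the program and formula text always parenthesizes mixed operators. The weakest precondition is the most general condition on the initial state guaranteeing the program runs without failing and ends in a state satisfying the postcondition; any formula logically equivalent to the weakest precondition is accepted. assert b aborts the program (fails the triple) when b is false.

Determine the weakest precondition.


Working backward. After the program, seen must hold.
Before assert e → (¬seen): (e → (¬seen)) ∧ seen
Before x := x ∨ e: (e → (¬seen)) ∧ seen
Answer: WP = (e → (¬seen)) ∧ seen


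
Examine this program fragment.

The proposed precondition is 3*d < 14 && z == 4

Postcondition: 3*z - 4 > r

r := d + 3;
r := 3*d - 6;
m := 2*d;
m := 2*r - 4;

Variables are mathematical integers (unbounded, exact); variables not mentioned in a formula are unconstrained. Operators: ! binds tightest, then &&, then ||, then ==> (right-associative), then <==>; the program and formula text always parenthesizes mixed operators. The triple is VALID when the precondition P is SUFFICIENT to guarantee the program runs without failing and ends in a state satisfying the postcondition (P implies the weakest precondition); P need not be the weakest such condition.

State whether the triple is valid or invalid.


Working backward. After the program, the postcondition 3*z - 4 > r must hold; in canonical form it is 3*z > r + 4.
Before m := 2*r - 4: 3*z > r + 4
Before m := 2*d: 3*z > r + 4
Before r := 3*d - 6: 3*z > 3*d - 2
Before r := d + 3: 3*z > 3*d - 2
The weakest precondition is 3*z > 3*d - 2.
Check whether 3*d < 14 && z == 4 implies it.
Every state satisfying the precondition satisfies the weakest precondition: the implication holds.
Answer: valid


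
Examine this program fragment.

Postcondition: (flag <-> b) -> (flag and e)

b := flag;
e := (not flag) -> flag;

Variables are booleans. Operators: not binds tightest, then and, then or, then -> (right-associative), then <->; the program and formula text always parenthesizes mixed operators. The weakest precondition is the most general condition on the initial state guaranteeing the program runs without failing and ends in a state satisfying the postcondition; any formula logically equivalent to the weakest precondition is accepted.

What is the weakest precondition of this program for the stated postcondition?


Working backward. After the program, (flag <-> b) -> (flag and e) must hold.
Before e := (not flag) -> flag: (flag <-> b) -> (flag and ((not flag) -> flag))
Before b := flag: flag and ((not flag) -> flag)
Answer: WP = flag and ((not flag) -> flag)


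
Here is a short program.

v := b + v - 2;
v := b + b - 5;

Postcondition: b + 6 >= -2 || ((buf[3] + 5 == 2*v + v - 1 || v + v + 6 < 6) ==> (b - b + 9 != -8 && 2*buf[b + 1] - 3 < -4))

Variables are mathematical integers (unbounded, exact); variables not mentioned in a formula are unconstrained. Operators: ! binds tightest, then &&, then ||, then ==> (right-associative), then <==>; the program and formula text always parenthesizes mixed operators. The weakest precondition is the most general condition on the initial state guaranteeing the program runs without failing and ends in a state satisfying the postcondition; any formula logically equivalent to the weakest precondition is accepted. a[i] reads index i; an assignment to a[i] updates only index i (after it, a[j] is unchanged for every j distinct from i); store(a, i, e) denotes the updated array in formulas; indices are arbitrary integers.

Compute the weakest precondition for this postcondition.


Working backward. After the program, the postcondition b + 6 >= -2 || ((buf[3] + 5 == 2*v + v - 1 || v + v + 6 < 6) ==> (b - b + 9 != -8 && 2*buf[b + 1] - 3 < -4)) must hold; in canonical form it is b >= -8 || ((buf[3] == 3*v - 6 || 2*v < 0) ==> 2*buf[b + 1] < -1).
Before v := b + b - 5: b >= -8 || ((buf[3] == 6*b - 21 || 4*b < 10) ==> 2*buf[b + 1] < -1)
Before v := b + v - 2: b >= -8 || ((buf[3] == 6*b - 21 || 4*b < 10) ==> 2*buf[b + 1] < -1)
Answer: WP = b >= -8 || ((buf[3] == 6*b - 21 || 4*b < 10) ==> 2*buf[b + 1] < -1)


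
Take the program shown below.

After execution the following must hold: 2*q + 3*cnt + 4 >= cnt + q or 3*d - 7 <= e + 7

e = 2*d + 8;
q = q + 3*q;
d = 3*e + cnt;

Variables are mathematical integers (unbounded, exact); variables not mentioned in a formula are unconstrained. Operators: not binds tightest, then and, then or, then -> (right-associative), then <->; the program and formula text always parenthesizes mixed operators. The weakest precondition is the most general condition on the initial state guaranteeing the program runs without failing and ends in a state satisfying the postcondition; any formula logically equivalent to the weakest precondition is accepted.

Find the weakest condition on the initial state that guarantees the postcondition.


Working backward. After the program, the postcondition 2*q + 3*cnt + 4 >= cnt + q or 3*d - 7 <= e + 7 must hold; in canonical form it is 2*cnt + q >= -4 or 3*d <= e + 14.
Before d := 3*e + cnt: 2*cnt + q >= -4 or 3*cnt + 8*e <= 14
Before q := q + 3*q: 2*cnt + 4*q >= -4 or 3*cnt + 8*e <= 14
Before e := 2*d + 8: 2*cnt + 4*q >= -4 or 3*cnt + 16*d <= -50
Answer: WP = 2*cnt + 4*q >= -4 or 3*cnt + 16*d <= -50


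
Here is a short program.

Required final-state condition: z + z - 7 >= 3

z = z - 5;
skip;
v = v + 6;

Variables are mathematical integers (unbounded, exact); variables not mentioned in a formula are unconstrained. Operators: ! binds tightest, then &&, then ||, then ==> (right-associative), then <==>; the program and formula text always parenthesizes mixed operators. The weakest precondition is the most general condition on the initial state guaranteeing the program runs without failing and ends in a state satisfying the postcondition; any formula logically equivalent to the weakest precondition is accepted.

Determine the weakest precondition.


Working backward. After the program, the postcondition z + z - 7 >= 3 must hold; in canonical form it is 2*z >= 10.
Before v := v + 6: 2*z >= 10
Before skip: 2*z >= 10
Before z := z - 5: 2*z >= 20
Answer: WP = 2*z >= 20


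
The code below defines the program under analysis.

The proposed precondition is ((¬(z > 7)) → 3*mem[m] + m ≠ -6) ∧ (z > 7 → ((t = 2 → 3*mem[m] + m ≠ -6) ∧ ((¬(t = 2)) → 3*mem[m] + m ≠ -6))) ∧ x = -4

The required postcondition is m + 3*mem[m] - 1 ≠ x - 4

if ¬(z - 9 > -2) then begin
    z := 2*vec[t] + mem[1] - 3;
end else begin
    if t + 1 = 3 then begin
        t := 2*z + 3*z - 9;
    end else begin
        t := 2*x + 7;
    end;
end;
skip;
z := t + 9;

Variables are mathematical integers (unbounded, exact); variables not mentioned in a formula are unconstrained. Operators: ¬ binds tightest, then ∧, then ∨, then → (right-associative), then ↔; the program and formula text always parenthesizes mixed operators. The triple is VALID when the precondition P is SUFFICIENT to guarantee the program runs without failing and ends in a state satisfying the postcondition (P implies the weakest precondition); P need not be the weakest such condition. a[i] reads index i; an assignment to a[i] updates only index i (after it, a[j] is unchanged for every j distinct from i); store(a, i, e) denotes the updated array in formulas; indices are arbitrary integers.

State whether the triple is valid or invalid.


Working backward. After the program, the postcondition m + 3*mem[m] - 1 ≠ x - 4 must hold; in canonical form it is 3*mem[m] + m ≠ x - 3.
Before z := t + 9: 3*mem[m] + m ≠ x - 3
Before skip: 3*mem[m] + m ≠ x - 3
Then branch requires 3*mem[m] + m ≠ x - 3; else branch requires (t = 2 → 3*mem[m] + m ≠ x - 3) ∧ ((¬(t = 2)) → 3*mem[m] + m ≠ x - 3).
Before the if: ((¬(z > 7)) → 3*mem[m] + m ≠ x - 3) ∧ (z > 7 → ((t = 2 → 3*mem[m] + m ≠ x - 3) ∧ ((¬(t = 2)) → 3*mem[m] + m ≠ x - 3)))
The weakest precondition is ((¬(z > 7)) → 3*mem[m] + m ≠ x - 3) ∧ (z > 7 → ((t = 2 → 3*mem[m] + m ≠ x - 3) ∧ ((¬(t = 2)) → 3*mem[m] + m ≠ x - 3))).
Check whether ((¬(z > 7)) → 3*mem[m] + m ≠ -6) ∧ (z > 7 → ((t = 2 → 3*mem[m] + m ≠ -6) ∧ ((¬(t = 2)) → 3*mem[m] + m ≠ -6))) ∧ x = -4 implies it.
Countermodel: at the initial state m = -7, mem = {[-7] = 0, elsewhere 0}, t = 3, x = -4, z = 8, the precondition holds but the weakest precondition fails.
Answer: invalid


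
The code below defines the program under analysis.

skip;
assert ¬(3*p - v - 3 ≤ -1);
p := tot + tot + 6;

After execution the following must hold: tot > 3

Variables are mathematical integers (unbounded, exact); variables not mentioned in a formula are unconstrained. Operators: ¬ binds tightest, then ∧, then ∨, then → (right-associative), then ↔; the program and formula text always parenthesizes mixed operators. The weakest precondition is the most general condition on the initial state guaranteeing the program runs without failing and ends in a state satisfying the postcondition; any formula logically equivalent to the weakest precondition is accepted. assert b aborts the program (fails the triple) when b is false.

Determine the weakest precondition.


Working backward. After the program, tot > 3 must hold.
Before p := tot + tot + 6: tot > 3
Before assert ¬(3*p - v - 3 ≤ -1): (¬(3*p ≤ v + 2)) ∧ tot > 3
Before skip: (¬(3*p ≤ v + 2)) ∧ tot > 3
Answer: WP = (¬(3*p ≤ v + 2)) ∧ tot > 3
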